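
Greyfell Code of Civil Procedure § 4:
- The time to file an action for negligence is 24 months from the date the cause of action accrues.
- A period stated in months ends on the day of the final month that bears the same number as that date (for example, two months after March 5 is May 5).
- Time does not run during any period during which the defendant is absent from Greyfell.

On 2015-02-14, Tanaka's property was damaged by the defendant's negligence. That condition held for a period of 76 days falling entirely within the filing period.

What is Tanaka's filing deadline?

24 months after 2015-02-14 is February 14, 2017.
Tolling adds 76 days: February 14, 2017 + 76 days = May 1, 2017.

May 1, 2017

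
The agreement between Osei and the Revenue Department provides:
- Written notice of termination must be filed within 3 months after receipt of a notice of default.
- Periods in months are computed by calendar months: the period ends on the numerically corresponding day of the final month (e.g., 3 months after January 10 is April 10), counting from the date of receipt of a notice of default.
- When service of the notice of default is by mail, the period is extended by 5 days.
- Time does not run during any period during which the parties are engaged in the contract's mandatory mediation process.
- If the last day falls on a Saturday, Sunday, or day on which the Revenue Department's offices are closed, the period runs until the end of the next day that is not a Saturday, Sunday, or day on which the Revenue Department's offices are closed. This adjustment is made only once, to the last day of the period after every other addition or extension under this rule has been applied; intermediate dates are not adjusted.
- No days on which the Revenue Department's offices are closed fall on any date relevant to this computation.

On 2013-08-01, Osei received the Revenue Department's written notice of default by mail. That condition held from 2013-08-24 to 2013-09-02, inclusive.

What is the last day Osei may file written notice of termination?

November 18, 2013

3 months after 2013-08-01 is November 1, 2013.
Service was by mail, adding 5 days: November 1, 2013 + 5 days = November 6, 2013.
From August 24, 2013 through September 2, 2013 inclusive is 10 days; tolling adds 10 days: November 6, 2013 + 10 days = November 16, 2013.
November 16, 2013 is Saturday; November 17, 2013 is Sunday. The next qualifying day is November 18, 2013.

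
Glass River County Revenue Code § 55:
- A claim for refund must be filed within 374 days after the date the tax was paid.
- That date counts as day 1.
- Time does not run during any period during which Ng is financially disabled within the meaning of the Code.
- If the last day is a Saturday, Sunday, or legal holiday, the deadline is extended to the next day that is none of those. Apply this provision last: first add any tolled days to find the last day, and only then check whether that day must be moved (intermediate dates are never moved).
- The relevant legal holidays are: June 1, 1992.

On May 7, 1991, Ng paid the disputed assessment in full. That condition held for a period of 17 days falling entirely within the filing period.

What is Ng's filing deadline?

June 2, 1992

Counting May 7, 1991 as day 1, day 374 is May 14, 1992.
Tolling adds 17 days: May 14, 1992 + 17 days = May 31, 1992.
May 31, 1992 is Sunday; June 1, 1992 is a listed holiday. The next qualifying day is June 2, 1992.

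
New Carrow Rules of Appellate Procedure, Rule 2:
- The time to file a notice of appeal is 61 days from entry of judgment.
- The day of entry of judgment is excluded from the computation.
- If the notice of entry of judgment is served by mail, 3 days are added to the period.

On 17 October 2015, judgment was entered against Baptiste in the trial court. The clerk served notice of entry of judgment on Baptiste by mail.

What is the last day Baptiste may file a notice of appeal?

61 days after 17 October 2015 is December 17, 2015.
Service was by mail, adding 3 days: December 17, 2015 + 3 days = December 20, 2015.

December 20, 2015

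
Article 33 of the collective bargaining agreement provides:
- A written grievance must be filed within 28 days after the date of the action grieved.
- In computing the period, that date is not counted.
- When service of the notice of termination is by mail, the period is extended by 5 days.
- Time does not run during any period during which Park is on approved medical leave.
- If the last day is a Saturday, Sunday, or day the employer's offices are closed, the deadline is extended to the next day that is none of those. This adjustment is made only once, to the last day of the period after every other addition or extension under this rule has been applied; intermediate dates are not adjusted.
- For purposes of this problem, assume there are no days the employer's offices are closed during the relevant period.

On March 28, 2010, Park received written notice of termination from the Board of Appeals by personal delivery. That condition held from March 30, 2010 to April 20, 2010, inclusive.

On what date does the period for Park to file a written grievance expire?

28 days after March 28, 2010 is April 25, 2010.
Service was not by mail, so no mail extension applies.
From March 30, 2010 through April 20, 2010 inclusive is 22 days; tolling adds 22 days: April 25, 2010 + 22 days = May 17, 2010.
May 17, 2010 is a Monday and not a day the employer's offices are closed, so no extension applies.

May 17, 2010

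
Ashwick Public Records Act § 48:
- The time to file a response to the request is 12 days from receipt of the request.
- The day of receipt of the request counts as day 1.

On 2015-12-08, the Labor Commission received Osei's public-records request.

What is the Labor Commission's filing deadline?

Counting 2015-12-08 as day 1, day 12 is December 19, 2015.

December 19, 2015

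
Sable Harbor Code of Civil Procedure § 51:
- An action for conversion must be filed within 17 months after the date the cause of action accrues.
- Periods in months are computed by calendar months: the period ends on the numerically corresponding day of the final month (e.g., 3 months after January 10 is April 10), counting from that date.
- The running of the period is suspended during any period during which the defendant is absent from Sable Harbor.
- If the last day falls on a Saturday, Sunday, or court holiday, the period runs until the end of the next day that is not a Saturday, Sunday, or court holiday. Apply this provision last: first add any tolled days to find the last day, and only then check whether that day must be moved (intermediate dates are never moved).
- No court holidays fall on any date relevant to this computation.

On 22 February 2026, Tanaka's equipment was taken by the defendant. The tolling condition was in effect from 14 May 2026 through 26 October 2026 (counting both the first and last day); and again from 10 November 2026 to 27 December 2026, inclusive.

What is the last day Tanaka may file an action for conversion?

February 21, 2028

17 months after 22 February 2026 is July 22, 2027.
From May 14, 2026 through October 26, 2026 inclusive is 166 days; tolling adds 166 days: July 22, 2027 + 166 days = January 4, 2028.
From November 10, 2026 through December 27, 2026 inclusive is 48 days; tolling adds 48 days: January 4, 2028 + 48 days = February 21, 2028.
February 21, 2028 is a Monday and not a court holiday, so no extension applies.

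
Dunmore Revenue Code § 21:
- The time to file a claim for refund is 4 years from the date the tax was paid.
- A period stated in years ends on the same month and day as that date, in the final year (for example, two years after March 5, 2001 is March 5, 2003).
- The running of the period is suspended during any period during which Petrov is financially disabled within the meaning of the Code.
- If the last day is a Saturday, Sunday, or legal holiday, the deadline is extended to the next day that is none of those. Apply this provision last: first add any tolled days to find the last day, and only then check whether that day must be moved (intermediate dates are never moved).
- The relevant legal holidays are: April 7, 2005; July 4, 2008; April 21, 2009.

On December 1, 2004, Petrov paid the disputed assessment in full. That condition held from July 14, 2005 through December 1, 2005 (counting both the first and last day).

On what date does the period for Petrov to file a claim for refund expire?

4 years after December 1, 2004 is December 1, 2008.
From July 14, 2005 through December 1, 2005 inclusive is 141 days; tolling adds 141 days: December 1, 2008 + 141 days = April 21, 2009.
April 21, 2009 is a listed holiday. The next qualifying day is April 22, 2009.

April 22, 2009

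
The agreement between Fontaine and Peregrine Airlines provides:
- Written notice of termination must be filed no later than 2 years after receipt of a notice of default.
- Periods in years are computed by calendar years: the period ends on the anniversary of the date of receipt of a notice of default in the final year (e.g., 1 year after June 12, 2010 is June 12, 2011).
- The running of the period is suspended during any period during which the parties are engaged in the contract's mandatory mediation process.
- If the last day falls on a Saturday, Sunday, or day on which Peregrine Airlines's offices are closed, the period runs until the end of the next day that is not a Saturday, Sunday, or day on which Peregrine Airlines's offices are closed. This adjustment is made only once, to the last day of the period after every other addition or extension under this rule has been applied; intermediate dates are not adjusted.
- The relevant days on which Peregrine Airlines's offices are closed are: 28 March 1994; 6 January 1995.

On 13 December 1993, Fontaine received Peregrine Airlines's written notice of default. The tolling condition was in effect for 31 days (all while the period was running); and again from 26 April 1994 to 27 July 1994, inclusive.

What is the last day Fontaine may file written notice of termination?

April 15, 1996

2 years after 13 December 1993 is December 13, 1995.
Tolling adds 31 days: December 13, 1995 + 31 days = January 13, 1996.
From April 26, 1994 through July 27, 1994 inclusive is 93 days; tolling adds 93 days: January 13, 1996 + 93 days = April 15, 1996.
April 15, 1996 is a Monday and not a day on which Peregrine Airlines's offices are closed, so no extension applies.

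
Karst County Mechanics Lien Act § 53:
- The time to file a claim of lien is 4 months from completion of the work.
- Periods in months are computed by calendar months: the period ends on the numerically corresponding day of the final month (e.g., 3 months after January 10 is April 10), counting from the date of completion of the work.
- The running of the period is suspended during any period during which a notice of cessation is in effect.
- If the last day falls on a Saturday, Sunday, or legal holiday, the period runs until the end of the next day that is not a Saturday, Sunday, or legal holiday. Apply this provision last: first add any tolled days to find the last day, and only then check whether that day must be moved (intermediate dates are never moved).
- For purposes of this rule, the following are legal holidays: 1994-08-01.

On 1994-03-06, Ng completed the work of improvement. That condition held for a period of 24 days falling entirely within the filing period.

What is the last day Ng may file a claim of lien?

4 months after 1994-03-06 is July 6, 1994.
Tolling adds 24 days: July 6, 1994 + 24 days = July 30, 1994.
July 30, 1994 is Saturday; July 31, 1994 is Sunday; August 1, 1994 is a listed holiday. The next qualifying day is August 2, 1994.

August 2, 1994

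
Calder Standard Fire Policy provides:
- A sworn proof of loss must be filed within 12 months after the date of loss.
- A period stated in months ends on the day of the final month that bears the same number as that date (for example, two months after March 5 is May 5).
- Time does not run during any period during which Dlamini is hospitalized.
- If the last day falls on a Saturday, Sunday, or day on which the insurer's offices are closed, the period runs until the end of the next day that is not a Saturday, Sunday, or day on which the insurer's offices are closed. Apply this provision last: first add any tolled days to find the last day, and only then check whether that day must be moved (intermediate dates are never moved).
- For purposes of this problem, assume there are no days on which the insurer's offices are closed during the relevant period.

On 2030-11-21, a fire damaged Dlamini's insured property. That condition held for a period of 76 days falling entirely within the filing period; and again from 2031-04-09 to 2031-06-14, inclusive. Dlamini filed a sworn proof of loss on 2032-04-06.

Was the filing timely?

12 months after 2030-11-21 is November 21, 2031.
Tolling adds 76 days: November 21, 2031 + 76 days = February 5, 2032.
From April 9, 2031 through June 14, 2031 inclusive is 67 days; tolling adds 67 days: February 5, 2032 + 67 days = April 12, 2032.
April 12, 2032 is a Monday and not a day on which the insurer's offices are closed, so no extension applies.
The deadline is April 12, 2032; the filing on April 6, 2032 is on or before that date.

Yes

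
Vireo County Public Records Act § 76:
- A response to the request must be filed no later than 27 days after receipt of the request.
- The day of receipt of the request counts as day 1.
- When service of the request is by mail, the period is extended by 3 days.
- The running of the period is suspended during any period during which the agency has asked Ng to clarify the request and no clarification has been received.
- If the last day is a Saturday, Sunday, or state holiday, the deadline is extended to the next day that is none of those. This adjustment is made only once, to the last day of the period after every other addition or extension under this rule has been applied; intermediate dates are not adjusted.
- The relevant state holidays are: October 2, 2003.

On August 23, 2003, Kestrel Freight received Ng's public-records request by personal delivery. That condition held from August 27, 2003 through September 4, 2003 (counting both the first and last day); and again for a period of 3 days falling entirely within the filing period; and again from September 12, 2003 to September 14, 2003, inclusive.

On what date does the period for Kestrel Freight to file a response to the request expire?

October 3, 2003

Counting August 23, 2003 as day 1, day 27 is September 18, 2003.
Service was not by mail, so no mail extension applies.
From August 27, 2003 through September 4, 2003 inclusive is 9 days; tolling adds 9 days: September 18, 2003 + 9 days = September 27, 2003.
Tolling adds 3 days: September 27, 2003 + 3 days = September 30, 2003.
From September 12, 2003 through September 14, 2003 inclusive is 3 days; tolling adds 3 days: September 30, 2003 + 3 days = October 3, 2003.
October 3, 2003 is a Friday and not a state holiday, so no extension applies.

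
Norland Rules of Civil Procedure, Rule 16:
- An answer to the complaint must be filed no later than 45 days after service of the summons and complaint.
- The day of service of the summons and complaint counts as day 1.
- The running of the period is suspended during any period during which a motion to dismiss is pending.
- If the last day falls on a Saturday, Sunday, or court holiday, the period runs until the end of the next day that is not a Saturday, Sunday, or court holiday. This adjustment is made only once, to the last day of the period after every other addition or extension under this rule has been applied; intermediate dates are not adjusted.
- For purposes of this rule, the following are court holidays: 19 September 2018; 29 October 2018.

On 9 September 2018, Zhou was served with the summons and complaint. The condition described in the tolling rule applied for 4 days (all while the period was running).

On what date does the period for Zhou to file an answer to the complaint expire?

October 30, 2018

Counting 9 September 2018 as day 1, day 45 is October 23, 2018.
Tolling adds 4 days: October 23, 2018 + 4 days = October 27, 2018.
October 27, 2018 is Saturday; October 28, 2018 is Sunday; October 29, 2018 is a listed holiday. The next qualifying day is October 30, 2018.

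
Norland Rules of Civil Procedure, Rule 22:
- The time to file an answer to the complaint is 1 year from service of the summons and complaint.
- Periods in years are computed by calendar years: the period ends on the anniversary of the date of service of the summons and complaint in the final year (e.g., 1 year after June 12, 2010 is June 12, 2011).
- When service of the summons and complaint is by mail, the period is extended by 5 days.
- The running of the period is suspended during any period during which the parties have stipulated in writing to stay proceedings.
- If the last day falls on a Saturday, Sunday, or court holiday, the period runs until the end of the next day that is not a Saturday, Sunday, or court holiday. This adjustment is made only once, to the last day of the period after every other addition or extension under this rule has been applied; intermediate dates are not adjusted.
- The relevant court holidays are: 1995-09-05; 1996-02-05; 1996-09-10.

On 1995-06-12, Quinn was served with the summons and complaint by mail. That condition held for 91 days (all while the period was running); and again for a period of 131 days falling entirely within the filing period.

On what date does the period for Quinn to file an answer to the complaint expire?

1 year after 1995-06-12 is June 12, 1996.
Service was by mail, adding 5 days: June 12, 1996 + 5 days = June 17, 1996.
Tolling adds 91 days: June 17, 1996 + 91 days = September 16, 1996.
Tolling adds 131 days: September 16, 1996 + 131 days = January 25, 1997.
January 25, 1997 is Saturday; January 26, 1997 is Sunday. The next qualifying day is January 27, 1997.

January 27, 1997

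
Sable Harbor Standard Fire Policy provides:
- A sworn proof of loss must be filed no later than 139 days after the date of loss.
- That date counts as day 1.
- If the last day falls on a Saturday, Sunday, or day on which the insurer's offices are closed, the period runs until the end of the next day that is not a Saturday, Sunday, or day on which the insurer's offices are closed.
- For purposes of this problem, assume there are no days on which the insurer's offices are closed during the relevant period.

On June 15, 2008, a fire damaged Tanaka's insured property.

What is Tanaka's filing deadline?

October 31, 2008

Counting June 15, 2008 as day 1, day 139 is October 31, 2008.
October 31, 2008 is a Friday and not a day on which the insurer's offices are closed, so no extension applies.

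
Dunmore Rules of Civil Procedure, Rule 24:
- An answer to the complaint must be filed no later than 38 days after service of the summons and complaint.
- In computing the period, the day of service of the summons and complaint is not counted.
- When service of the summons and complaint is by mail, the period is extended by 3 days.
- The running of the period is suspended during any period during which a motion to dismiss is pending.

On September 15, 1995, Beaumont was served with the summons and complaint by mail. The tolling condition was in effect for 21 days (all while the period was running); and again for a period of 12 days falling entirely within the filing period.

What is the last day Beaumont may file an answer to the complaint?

38 days after September 15, 1995 is October 23, 1995.
Service was by mail, adding 3 days: October 23, 1995 + 3 days = October 26, 1995.
Tolling adds 21 days: October 26, 1995 + 21 days = November 16, 1995.
Tolling adds 12 days: November 16, 1995 + 12 days = November 28, 1995.

November 28, 1995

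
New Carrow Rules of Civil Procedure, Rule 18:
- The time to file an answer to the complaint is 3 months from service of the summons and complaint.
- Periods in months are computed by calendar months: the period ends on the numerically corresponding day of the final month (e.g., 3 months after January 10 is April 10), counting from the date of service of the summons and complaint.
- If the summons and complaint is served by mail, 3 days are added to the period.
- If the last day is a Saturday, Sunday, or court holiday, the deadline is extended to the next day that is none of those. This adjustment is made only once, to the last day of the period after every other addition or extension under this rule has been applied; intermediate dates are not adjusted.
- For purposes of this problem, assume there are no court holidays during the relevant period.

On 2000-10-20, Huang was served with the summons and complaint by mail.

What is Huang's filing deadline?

January 23, 2001

3 months after 2000-10-20 is January 20, 2001.
Service was by mail, adding 3 days: January 20, 2001 + 3 days = January 23, 2001.
January 23, 2001 is a Tuesday and not a court holiday, so no extension applies.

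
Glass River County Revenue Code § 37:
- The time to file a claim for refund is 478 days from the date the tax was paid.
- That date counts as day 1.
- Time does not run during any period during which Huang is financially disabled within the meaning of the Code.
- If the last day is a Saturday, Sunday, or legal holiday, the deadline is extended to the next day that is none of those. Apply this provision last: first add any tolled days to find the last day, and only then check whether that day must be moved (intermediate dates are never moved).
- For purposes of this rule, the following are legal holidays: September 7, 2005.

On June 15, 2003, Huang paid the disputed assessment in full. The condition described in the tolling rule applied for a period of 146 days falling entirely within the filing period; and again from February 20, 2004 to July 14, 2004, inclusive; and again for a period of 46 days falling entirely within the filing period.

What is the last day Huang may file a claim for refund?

Counting June 15, 2003 as day 1, day 478 is October 4, 2004.
Tolling adds 146 days: October 4, 2004 + 146 days = February 27, 2005.
From February 20, 2004 through July 14, 2004 inclusive is 146 days; tolling adds 146 days: February 27, 2005 + 146 days = July 23, 2005.
Tolling adds 46 days: July 23, 2005 + 46 days = September 7, 2005.
September 7, 2005 is a listed holiday. The next qualifying day is September 8, 2005.

September 8, 2005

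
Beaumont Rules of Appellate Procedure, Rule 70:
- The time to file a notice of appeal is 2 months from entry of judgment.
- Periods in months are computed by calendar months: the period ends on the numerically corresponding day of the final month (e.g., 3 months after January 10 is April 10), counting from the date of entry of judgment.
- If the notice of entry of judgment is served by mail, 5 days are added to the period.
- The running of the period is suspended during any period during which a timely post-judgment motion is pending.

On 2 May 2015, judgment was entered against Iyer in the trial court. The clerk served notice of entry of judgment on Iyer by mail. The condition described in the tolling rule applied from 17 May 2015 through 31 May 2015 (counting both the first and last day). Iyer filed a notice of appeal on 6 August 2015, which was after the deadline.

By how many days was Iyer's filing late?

2 months after 2 May 2015 is July 2, 2015.
Service was by mail, adding 5 days: July 2, 2015 + 5 days = July 7, 2015.
From May 17, 2015 through May 31, 2015 inclusive is 15 days; tolling adds 15 days: July 7, 2015 + 15 days = July 22, 2015.
The deadline is July 22, 2015; from July 22, 2015 to August 6, 2015 is 15 days.

15 days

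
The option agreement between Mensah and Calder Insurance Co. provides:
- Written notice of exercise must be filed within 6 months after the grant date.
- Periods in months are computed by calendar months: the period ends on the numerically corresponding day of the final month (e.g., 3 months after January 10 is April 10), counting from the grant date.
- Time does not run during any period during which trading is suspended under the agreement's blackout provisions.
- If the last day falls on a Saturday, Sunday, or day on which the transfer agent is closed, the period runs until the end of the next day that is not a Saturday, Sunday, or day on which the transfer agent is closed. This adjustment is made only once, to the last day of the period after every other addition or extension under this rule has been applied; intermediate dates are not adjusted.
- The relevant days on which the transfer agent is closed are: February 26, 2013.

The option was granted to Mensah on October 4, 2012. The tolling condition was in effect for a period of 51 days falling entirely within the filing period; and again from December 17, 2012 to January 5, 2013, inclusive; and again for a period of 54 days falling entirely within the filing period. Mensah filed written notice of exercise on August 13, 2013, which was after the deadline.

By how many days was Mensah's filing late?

6 days

6 months after October 4, 2012 is April 4, 2013.
Tolling adds 51 days: April 4, 2013 + 51 days = May 25, 2013.
From December 17, 2012 through January 5, 2013 inclusive is 20 days; tolling adds 20 days: May 25, 2013 + 20 days = June 14, 2013.
Tolling adds 54 days: June 14, 2013 + 54 days = August 7, 2013.
August 7, 2013 is a Wednesday and not a day on which the transfer agent is closed, so no extension applies.
The deadline is August 7, 2013; from August 7, 2013 to August 13, 2013 is 6 days.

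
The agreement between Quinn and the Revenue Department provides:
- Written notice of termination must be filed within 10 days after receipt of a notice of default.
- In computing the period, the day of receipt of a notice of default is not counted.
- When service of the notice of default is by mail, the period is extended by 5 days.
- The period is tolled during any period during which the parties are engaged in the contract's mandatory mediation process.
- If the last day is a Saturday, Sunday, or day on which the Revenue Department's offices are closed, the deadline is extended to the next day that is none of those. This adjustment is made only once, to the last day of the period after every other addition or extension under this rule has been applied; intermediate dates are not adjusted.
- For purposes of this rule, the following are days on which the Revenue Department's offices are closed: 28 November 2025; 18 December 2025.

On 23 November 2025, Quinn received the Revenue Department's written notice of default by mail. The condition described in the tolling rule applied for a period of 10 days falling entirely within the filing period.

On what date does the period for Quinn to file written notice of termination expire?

10 days after 23 November 2025 is December 3, 2025.
Service was by mail, adding 5 days: December 3, 2025 + 5 days = December 8, 2025.
Tolling adds 10 days: December 8, 2025 + 10 days = December 18, 2025.
December 18, 2025 is a listed holiday. The next qualifying day is December 19, 2025.

December 19, 2025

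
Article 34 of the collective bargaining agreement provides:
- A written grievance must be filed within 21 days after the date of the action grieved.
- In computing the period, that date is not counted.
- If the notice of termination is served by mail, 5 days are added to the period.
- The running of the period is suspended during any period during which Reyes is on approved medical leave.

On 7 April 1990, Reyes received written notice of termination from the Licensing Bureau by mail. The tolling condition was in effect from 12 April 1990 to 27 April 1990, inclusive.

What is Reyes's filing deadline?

May 19, 1990

21 days after 7 April 1990 is April 28, 1990.
Service was by mail, adding 5 days: April 28, 1990 + 5 days = May 3, 1990.
From April 12, 1990 through April 27, 1990 inclusive is 16 days; tolling adds 16 days: May 3, 1990 + 16 days = May 19, 1990.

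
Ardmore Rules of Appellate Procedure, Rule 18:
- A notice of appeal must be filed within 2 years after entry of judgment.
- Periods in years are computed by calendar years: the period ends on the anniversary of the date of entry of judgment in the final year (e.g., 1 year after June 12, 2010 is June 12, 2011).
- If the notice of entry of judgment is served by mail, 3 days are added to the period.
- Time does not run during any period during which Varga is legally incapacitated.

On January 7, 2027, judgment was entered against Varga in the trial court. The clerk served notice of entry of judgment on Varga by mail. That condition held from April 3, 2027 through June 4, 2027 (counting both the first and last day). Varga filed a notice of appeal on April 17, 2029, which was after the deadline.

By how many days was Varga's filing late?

34 days

2 years after January 7, 2027 is January 7, 2029.
Service was by mail, adding 3 days: January 7, 2029 + 3 days = January 10, 2029.
From April 3, 2027 through June 4, 2027 inclusive is 63 days; tolling adds 63 days: January 10, 2029 + 63 days = March 14, 2029.
The deadline is March 14, 2029; from March 14, 2029 to April 17, 2029 is 34 days.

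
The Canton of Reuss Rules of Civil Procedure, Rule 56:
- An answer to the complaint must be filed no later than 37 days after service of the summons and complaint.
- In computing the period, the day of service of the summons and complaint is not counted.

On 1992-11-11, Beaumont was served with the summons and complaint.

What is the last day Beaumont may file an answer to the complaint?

37 days after 1992-11-11 is December 18, 1992.

December 18, 1992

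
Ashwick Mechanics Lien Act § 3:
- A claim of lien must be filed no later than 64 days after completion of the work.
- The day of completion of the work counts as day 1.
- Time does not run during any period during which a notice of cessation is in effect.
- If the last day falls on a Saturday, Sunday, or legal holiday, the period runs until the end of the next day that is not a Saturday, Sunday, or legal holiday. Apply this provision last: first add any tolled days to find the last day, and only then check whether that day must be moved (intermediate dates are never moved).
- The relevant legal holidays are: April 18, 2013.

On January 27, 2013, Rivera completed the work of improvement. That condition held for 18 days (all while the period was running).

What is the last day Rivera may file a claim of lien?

April 19, 2013

Counting January 27, 2013 as day 1, day 64 is March 31, 2013.
Tolling adds 18 days: March 31, 2013 + 18 days = April 18, 2013.
April 18, 2013 is a listed holiday. The next qualifying day is April 19, 2013.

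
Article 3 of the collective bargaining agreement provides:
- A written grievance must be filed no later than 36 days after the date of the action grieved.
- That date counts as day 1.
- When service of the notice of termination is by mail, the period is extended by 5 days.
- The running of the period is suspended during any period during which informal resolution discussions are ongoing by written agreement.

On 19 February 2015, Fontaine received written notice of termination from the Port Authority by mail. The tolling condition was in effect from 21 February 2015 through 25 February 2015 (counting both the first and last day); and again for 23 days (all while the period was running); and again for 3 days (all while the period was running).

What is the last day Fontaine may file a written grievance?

May 1, 2015

Counting 19 February 2015 as day 1, day 36 is March 26, 2015.
Service was by mail, adding 5 days: March 26, 2015 + 5 days = March 31, 2015.
From February 21, 2015 through February 25, 2015 inclusive is 5 days; tolling adds 5 days: March 31, 2015 + 5 days = April 5, 2015.
Tolling adds 23 days: April 5, 2015 + 23 days = April 28, 2015.
Tolling adds 3 days: April 28, 2015 + 3 days = May 1, 2015.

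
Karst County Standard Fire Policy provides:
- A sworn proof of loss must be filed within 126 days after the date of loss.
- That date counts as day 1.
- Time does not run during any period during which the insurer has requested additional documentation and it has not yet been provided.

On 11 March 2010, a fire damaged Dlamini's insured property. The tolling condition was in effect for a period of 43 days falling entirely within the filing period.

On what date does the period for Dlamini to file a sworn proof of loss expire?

August 26, 2010

Counting 11 March 2010 as day 1, day 126 is July 14, 2010.
Tolling adds 43 days: July 14, 2010 + 43 days = August 26, 2010.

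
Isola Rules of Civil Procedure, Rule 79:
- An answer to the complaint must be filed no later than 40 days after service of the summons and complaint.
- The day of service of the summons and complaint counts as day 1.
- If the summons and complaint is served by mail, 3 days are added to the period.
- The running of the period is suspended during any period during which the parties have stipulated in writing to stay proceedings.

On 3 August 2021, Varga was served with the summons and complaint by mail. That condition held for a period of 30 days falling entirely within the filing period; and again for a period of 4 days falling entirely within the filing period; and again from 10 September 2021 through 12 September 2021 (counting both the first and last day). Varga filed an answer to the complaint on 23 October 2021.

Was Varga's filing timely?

Counting 3 August 2021 as day 1, day 40 is September 11, 2021.
Service was by mail, adding 3 days: September 11, 2021 + 3 days = September 14, 2021.
Tolling adds 30 days: September 14, 2021 + 30 days = October 14, 2021.
Tolling adds 4 days: October 14, 2021 + 4 days = October 18, 2021.
From September 10, 2021 through September 12, 2021 inclusive is 3 days; tolling adds 3 days: October 18, 2021 + 3 days = October 21, 2021.
The deadline is October 21, 2021; the filing on October 23, 2021 is after that date.

No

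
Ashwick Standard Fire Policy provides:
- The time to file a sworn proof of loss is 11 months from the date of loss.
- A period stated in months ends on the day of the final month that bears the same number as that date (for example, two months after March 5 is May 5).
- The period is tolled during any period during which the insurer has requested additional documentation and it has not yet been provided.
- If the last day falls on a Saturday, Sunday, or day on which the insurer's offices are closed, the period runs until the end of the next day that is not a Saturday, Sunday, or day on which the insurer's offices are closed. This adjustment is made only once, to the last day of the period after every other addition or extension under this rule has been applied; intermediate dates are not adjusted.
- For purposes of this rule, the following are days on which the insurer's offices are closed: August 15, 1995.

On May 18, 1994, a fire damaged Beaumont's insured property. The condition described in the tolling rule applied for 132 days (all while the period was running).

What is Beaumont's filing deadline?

11 months after May 18, 1994 is April 18, 1995.
Tolling adds 132 days: April 18, 1995 + 132 days = August 28, 1995.
August 28, 1995 is a Monday and not a day on which the insurer's offices are closed, so no extension applies.

August 28, 1995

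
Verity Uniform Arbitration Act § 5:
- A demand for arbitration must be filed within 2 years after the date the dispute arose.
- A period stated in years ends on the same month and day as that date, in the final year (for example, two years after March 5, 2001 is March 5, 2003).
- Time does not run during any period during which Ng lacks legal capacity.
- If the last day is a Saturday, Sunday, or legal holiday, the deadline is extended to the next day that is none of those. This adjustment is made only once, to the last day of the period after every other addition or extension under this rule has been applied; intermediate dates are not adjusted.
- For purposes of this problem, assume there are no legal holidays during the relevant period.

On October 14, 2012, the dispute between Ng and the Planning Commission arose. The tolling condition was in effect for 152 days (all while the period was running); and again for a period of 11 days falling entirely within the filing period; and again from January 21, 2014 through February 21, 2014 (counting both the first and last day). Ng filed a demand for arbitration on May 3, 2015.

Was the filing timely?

No

2 years after October 14, 2012 is October 14, 2014.
Tolling adds 152 days: October 14, 2014 + 152 days = March 15, 2015.
Tolling adds 11 days: March 15, 2015 + 11 days = March 26, 2015.
From January 21, 2014 through February 21, 2014 inclusive is 32 days; tolling adds 32 days: March 26, 2015 + 32 days = April 27, 2015.
April 27, 2015 is a Monday and not a legal holiday, so no extension applies.
The deadline is April 27, 2015; the filing on May 3, 2015 is after that date.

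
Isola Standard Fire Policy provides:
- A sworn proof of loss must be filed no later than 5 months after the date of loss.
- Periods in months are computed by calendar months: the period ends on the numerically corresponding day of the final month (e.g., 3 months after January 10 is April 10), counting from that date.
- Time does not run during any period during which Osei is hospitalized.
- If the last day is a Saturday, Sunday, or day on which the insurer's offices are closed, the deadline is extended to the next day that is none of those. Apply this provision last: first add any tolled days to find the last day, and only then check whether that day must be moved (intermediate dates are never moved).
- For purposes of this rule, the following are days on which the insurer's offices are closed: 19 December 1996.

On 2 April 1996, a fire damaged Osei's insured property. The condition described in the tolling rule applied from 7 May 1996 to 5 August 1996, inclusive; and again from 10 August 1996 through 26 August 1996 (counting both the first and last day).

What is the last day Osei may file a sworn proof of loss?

December 20, 1996

5 months after 2 April 1996 is September 2, 1996.
From May 7, 1996 through August 5, 1996 inclusive is 91 days; tolling adds 91 days: September 2, 1996 + 91 days = December 2, 1996.
From August 10, 1996 through August 26, 1996 inclusive is 17 days; tolling adds 17 days: December 2, 1996 + 17 days = December 19, 1996.
December 19, 1996 is a listed holiday. The next qualifying day is December 20, 1996.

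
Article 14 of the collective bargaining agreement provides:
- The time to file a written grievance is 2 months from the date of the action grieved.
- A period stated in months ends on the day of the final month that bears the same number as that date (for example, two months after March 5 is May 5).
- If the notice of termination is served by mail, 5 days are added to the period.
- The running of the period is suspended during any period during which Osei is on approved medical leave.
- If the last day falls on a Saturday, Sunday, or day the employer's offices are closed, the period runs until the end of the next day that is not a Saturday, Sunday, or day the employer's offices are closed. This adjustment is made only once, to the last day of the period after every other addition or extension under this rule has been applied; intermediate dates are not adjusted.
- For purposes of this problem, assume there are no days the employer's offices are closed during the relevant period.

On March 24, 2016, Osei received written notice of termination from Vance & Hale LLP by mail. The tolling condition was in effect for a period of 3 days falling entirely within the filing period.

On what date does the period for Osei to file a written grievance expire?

2 months after March 24, 2016 is May 24, 2016.
Service was by mail, adding 5 days: May 24, 2016 + 5 days = May 29, 2016.
Tolling adds 3 days: May 29, 2016 + 3 days = June 1, 2016.
June 1, 2016 is a Wednesday and not a day the employer's offices are closed, so no extension applies.

June 1, 2016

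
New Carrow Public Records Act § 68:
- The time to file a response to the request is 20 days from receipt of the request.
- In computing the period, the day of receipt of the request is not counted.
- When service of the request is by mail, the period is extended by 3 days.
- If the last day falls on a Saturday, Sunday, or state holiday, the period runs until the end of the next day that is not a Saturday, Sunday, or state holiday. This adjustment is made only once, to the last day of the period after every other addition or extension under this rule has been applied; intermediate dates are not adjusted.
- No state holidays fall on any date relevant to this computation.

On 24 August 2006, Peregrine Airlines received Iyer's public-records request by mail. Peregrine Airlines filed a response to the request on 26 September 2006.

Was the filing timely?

No

20 days after 24 August 2006 is September 13, 2006.
Service was by mail, adding 3 days: September 13, 2006 + 3 days = September 16, 2006.
September 16, 2006 is Saturday; September 17, 2006 is Sunday. The next qualifying day is September 18, 2006.
The deadline is September 18, 2006; the filing on September 26, 2006 is after that date.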